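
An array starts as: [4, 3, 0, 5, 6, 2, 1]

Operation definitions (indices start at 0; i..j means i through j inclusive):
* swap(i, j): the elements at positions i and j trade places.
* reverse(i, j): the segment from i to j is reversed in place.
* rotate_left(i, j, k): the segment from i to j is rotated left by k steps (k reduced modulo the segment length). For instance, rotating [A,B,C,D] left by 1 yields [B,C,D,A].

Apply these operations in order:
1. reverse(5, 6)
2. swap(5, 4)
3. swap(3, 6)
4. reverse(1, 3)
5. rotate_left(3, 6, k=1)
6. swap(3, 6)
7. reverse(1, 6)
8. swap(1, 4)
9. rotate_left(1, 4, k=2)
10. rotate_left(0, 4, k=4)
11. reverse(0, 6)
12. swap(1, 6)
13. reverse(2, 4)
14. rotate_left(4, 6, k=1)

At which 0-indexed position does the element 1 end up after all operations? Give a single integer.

Answer: 3

Derivation:
After 1 (reverse(5, 6)): [4, 3, 0, 5, 6, 1, 2]
After 2 (swap(5, 4)): [4, 3, 0, 5, 1, 6, 2]
After 3 (swap(3, 6)): [4, 3, 0, 2, 1, 6, 5]
After 4 (reverse(1, 3)): [4, 2, 0, 3, 1, 6, 5]
After 5 (rotate_left(3, 6, k=1)): [4, 2, 0, 1, 6, 5, 3]
After 6 (swap(3, 6)): [4, 2, 0, 3, 6, 5, 1]
After 7 (reverse(1, 6)): [4, 1, 5, 6, 3, 0, 2]
After 8 (swap(1, 4)): [4, 3, 5, 6, 1, 0, 2]
After 9 (rotate_left(1, 4, k=2)): [4, 6, 1, 3, 5, 0, 2]
After 10 (rotate_left(0, 4, k=4)): [5, 4, 6, 1, 3, 0, 2]
After 11 (reverse(0, 6)): [2, 0, 3, 1, 6, 4, 5]
After 12 (swap(1, 6)): [2, 5, 3, 1, 6, 4, 0]
After 13 (reverse(2, 4)): [2, 5, 6, 1, 3, 4, 0]
After 14 (rotate_left(4, 6, k=1)): [2, 5, 6, 1, 4, 0, 3]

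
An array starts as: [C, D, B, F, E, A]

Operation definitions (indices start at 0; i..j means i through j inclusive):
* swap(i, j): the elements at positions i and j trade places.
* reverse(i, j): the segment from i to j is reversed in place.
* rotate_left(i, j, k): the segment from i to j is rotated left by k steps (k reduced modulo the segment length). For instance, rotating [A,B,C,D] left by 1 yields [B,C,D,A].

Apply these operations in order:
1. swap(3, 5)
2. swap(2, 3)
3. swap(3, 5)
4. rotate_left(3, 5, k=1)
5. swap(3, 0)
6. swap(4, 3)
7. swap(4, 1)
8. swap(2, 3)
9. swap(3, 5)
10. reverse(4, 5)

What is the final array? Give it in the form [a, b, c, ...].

Answer: [E, C, B, F, A, D]

Derivation:
After 1 (swap(3, 5)): [C, D, B, A, E, F]
After 2 (swap(2, 3)): [C, D, A, B, E, F]
After 3 (swap(3, 5)): [C, D, A, F, E, B]
After 4 (rotate_left(3, 5, k=1)): [C, D, A, E, B, F]
After 5 (swap(3, 0)): [E, D, A, C, B, F]
After 6 (swap(4, 3)): [E, D, A, B, C, F]
After 7 (swap(4, 1)): [E, C, A, B, D, F]
After 8 (swap(2, 3)): [E, C, B, A, D, F]
After 9 (swap(3, 5)): [E, C, B, F, D, A]
After 10 (reverse(4, 5)): [E, C, B, F, A, D]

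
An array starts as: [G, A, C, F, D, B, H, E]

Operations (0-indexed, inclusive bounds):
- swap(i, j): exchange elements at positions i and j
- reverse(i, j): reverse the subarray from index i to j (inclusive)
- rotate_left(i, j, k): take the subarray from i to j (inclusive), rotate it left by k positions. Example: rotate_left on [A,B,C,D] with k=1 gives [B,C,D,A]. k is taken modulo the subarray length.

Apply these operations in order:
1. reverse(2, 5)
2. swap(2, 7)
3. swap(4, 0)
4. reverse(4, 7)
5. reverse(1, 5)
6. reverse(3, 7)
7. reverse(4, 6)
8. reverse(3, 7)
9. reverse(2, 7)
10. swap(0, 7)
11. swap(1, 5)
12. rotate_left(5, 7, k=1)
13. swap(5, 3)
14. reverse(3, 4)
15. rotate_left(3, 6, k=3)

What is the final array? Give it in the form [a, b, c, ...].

After 1 (reverse(2, 5)): [G, A, B, D, F, C, H, E]
After 2 (swap(2, 7)): [G, A, E, D, F, C, H, B]
After 3 (swap(4, 0)): [F, A, E, D, G, C, H, B]
After 4 (reverse(4, 7)): [F, A, E, D, B, H, C, G]
After 5 (reverse(1, 5)): [F, H, B, D, E, A, C, G]
After 6 (reverse(3, 7)): [F, H, B, G, C, A, E, D]
After 7 (reverse(4, 6)): [F, H, B, G, E, A, C, D]
After 8 (reverse(3, 7)): [F, H, B, D, C, A, E, G]
After 9 (reverse(2, 7)): [F, H, G, E, A, C, D, B]
After 10 (swap(0, 7)): [B, H, G, E, A, C, D, F]
After 11 (swap(1, 5)): [B, C, G, E, A, H, D, F]
After 12 (rotate_left(5, 7, k=1)): [B, C, G, E, A, D, F, H]
After 13 (swap(5, 3)): [B, C, G, D, A, E, F, H]
After 14 (reverse(3, 4)): [B, C, G, A, D, E, F, H]
After 15 (rotate_left(3, 6, k=3)): [B, C, G, F, A, D, E, H]

Answer: [B, C, G, F, A, D, E, H]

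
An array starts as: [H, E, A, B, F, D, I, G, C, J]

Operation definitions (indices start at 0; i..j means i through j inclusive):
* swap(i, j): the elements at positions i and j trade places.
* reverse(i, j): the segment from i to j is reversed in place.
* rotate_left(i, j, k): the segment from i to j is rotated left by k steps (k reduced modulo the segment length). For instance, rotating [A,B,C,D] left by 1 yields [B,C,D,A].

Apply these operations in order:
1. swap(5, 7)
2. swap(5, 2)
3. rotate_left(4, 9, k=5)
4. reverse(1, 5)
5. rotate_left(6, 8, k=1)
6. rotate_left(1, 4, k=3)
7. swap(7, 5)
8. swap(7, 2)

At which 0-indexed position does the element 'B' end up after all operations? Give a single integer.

After 1 (swap(5, 7)): [H, E, A, B, F, G, I, D, C, J]
After 2 (swap(5, 2)): [H, E, G, B, F, A, I, D, C, J]
After 3 (rotate_left(4, 9, k=5)): [H, E, G, B, J, F, A, I, D, C]
After 4 (reverse(1, 5)): [H, F, J, B, G, E, A, I, D, C]
After 5 (rotate_left(6, 8, k=1)): [H, F, J, B, G, E, I, D, A, C]
After 6 (rotate_left(1, 4, k=3)): [H, G, F, J, B, E, I, D, A, C]
After 7 (swap(7, 5)): [H, G, F, J, B, D, I, E, A, C]
After 8 (swap(7, 2)): [H, G, E, J, B, D, I, F, A, C]

Answer: 4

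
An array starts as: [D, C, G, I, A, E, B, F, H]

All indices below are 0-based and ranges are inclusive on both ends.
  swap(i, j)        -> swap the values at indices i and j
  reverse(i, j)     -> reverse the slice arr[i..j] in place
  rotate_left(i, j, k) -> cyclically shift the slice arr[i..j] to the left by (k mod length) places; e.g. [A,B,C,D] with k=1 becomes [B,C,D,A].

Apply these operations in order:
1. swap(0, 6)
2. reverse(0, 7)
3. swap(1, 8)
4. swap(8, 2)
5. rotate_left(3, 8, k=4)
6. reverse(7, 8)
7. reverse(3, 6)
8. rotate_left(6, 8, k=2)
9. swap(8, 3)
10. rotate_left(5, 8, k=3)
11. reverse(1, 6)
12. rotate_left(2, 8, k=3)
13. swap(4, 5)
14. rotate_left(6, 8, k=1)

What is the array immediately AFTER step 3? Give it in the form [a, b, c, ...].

Answer: [F, H, E, A, I, G, C, B, D]

Derivation:
After 1 (swap(0, 6)): [B, C, G, I, A, E, D, F, H]
After 2 (reverse(0, 7)): [F, D, E, A, I, G, C, B, H]
After 3 (swap(1, 8)): [F, H, E, A, I, G, C, B, D]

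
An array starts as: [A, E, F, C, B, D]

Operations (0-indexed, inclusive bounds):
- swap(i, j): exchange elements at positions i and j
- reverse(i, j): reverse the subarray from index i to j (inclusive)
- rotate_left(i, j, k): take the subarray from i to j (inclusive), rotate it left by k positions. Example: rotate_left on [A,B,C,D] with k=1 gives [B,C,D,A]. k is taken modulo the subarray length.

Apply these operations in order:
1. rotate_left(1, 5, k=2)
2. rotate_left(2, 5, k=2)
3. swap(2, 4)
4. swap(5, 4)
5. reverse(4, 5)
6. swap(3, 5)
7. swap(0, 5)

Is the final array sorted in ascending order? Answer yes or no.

After 1 (rotate_left(1, 5, k=2)): [A, C, B, D, E, F]
After 2 (rotate_left(2, 5, k=2)): [A, C, E, F, B, D]
After 3 (swap(2, 4)): [A, C, B, F, E, D]
After 4 (swap(5, 4)): [A, C, B, F, D, E]
After 5 (reverse(4, 5)): [A, C, B, F, E, D]
After 6 (swap(3, 5)): [A, C, B, D, E, F]
After 7 (swap(0, 5)): [F, C, B, D, E, A]

Answer: no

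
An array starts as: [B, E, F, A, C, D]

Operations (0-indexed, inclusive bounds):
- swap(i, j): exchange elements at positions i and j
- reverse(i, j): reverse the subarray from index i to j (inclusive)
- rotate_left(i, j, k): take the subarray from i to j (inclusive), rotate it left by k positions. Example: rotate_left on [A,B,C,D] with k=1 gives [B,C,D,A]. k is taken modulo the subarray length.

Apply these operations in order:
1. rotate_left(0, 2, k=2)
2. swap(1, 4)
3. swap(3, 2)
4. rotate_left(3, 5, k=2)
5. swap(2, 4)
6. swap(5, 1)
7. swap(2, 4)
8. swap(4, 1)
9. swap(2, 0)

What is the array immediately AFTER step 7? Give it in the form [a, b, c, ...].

Answer: [F, B, A, D, E, C]

Derivation:
After 1 (rotate_left(0, 2, k=2)): [F, B, E, A, C, D]
After 2 (swap(1, 4)): [F, C, E, A, B, D]
After 3 (swap(3, 2)): [F, C, A, E, B, D]
After 4 (rotate_left(3, 5, k=2)): [F, C, A, D, E, B]
After 5 (swap(2, 4)): [F, C, E, D, A, B]
After 6 (swap(5, 1)): [F, B, E, D, A, C]
After 7 (swap(2, 4)): [F, B, A, D, E, C]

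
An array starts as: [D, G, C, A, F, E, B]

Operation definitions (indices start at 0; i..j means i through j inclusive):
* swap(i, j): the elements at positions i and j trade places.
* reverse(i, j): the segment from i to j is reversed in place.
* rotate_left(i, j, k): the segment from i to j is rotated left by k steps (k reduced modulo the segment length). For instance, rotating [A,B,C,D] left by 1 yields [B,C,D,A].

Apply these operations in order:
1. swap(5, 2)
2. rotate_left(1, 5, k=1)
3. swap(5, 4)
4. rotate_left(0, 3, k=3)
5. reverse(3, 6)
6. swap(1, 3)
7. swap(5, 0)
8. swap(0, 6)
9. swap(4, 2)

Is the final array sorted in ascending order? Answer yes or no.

Answer: yes

Derivation:
After 1 (swap(5, 2)): [D, G, E, A, F, C, B]
After 2 (rotate_left(1, 5, k=1)): [D, E, A, F, C, G, B]
After 3 (swap(5, 4)): [D, E, A, F, G, C, B]
After 4 (rotate_left(0, 3, k=3)): [F, D, E, A, G, C, B]
After 5 (reverse(3, 6)): [F, D, E, B, C, G, A]
After 6 (swap(1, 3)): [F, B, E, D, C, G, A]
After 7 (swap(5, 0)): [G, B, E, D, C, F, A]
After 8 (swap(0, 6)): [A, B, E, D, C, F, G]
After 9 (swap(4, 2)): [A, B, C, D, E, F, G]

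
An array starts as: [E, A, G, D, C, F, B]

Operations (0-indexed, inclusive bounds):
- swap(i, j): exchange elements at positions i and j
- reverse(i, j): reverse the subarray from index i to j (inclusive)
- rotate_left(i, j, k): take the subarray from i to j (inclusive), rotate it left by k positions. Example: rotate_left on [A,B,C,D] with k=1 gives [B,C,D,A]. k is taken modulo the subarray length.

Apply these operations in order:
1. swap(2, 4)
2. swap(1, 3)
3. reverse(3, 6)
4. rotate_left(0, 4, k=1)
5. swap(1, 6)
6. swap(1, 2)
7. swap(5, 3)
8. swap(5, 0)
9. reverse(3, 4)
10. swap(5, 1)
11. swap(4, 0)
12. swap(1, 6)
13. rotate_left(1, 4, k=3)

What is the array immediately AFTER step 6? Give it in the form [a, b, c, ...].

After 1 (swap(2, 4)): [E, A, C, D, G, F, B]
After 2 (swap(1, 3)): [E, D, C, A, G, F, B]
After 3 (reverse(3, 6)): [E, D, C, B, F, G, A]
After 4 (rotate_left(0, 4, k=1)): [D, C, B, F, E, G, A]
After 5 (swap(1, 6)): [D, A, B, F, E, G, C]
After 6 (swap(1, 2)): [D, B, A, F, E, G, C]

Answer: [D, B, A, F, E, G, C]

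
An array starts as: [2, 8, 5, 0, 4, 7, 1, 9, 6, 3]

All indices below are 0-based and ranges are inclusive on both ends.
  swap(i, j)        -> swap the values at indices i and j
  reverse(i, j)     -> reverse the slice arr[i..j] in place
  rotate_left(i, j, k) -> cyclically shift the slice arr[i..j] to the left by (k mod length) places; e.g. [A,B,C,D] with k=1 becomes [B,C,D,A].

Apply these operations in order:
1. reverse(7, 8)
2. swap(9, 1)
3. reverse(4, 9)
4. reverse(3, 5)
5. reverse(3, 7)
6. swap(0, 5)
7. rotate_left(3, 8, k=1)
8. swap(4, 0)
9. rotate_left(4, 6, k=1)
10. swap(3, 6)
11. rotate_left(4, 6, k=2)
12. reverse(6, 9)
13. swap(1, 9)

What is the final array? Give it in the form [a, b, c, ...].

After 1 (reverse(7, 8)): [2, 8, 5, 0, 4, 7, 1, 6, 9, 3]
After 2 (swap(9, 1)): [2, 3, 5, 0, 4, 7, 1, 6, 9, 8]
After 3 (reverse(4, 9)): [2, 3, 5, 0, 8, 9, 6, 1, 7, 4]
After 4 (reverse(3, 5)): [2, 3, 5, 9, 8, 0, 6, 1, 7, 4]
After 5 (reverse(3, 7)): [2, 3, 5, 1, 6, 0, 8, 9, 7, 4]
After 6 (swap(0, 5)): [0, 3, 5, 1, 6, 2, 8, 9, 7, 4]
After 7 (rotate_left(3, 8, k=1)): [0, 3, 5, 6, 2, 8, 9, 7, 1, 4]
After 8 (swap(4, 0)): [2, 3, 5, 6, 0, 8, 9, 7, 1, 4]
After 9 (rotate_left(4, 6, k=1)): [2, 3, 5, 6, 8, 9, 0, 7, 1, 4]
After 10 (swap(3, 6)): [2, 3, 5, 0, 8, 9, 6, 7, 1, 4]
After 11 (rotate_left(4, 6, k=2)): [2, 3, 5, 0, 6, 8, 9, 7, 1, 4]
After 12 (reverse(6, 9)): [2, 3, 5, 0, 6, 8, 4, 1, 7, 9]
After 13 (swap(1, 9)): [2, 9, 5, 0, 6, 8, 4, 1, 7, 3]

Answer: [2, 9, 5, 0, 6, 8, 4, 1, 7, 3]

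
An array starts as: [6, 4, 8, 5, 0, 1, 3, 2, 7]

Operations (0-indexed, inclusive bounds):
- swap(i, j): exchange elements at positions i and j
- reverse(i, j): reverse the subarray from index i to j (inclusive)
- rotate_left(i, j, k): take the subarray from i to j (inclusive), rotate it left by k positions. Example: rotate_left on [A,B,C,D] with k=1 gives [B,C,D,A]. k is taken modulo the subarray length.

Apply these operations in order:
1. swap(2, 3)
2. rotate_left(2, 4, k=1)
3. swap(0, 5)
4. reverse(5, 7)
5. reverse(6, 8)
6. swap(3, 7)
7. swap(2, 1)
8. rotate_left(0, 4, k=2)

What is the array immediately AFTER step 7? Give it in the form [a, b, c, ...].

After 1 (swap(2, 3)): [6, 4, 5, 8, 0, 1, 3, 2, 7]
After 2 (rotate_left(2, 4, k=1)): [6, 4, 8, 0, 5, 1, 3, 2, 7]
After 3 (swap(0, 5)): [1, 4, 8, 0, 5, 6, 3, 2, 7]
After 4 (reverse(5, 7)): [1, 4, 8, 0, 5, 2, 3, 6, 7]
After 5 (reverse(6, 8)): [1, 4, 8, 0, 5, 2, 7, 6, 3]
After 6 (swap(3, 7)): [1, 4, 8, 6, 5, 2, 7, 0, 3]
After 7 (swap(2, 1)): [1, 8, 4, 6, 5, 2, 7, 0, 3]

Answer: [1, 8, 4, 6, 5, 2, 7, 0, 3]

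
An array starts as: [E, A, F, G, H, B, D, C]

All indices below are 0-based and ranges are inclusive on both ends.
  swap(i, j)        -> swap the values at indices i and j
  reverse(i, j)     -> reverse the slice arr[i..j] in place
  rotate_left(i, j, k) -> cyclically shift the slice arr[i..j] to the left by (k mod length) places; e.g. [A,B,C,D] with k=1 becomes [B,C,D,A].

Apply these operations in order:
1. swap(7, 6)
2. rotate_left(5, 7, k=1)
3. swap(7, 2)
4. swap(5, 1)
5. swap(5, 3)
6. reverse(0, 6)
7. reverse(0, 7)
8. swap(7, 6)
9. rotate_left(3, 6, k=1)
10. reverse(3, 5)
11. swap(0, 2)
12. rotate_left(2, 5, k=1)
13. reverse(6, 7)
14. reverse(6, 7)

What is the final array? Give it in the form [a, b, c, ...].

After 1 (swap(7, 6)): [E, A, F, G, H, B, C, D]
After 2 (rotate_left(5, 7, k=1)): [E, A, F, G, H, C, D, B]
After 3 (swap(7, 2)): [E, A, B, G, H, C, D, F]
After 4 (swap(5, 1)): [E, C, B, G, H, A, D, F]
After 5 (swap(5, 3)): [E, C, B, A, H, G, D, F]
After 6 (reverse(0, 6)): [D, G, H, A, B, C, E, F]
After 7 (reverse(0, 7)): [F, E, C, B, A, H, G, D]
After 8 (swap(7, 6)): [F, E, C, B, A, H, D, G]
After 9 (rotate_left(3, 6, k=1)): [F, E, C, A, H, D, B, G]
After 10 (reverse(3, 5)): [F, E, C, D, H, A, B, G]
After 11 (swap(0, 2)): [C, E, F, D, H, A, B, G]
After 12 (rotate_left(2, 5, k=1)): [C, E, D, H, A, F, B, G]
After 13 (reverse(6, 7)): [C, E, D, H, A, F, G, B]
After 14 (reverse(6, 7)): [C, E, D, H, A, F, B, G]

Answer: [C, E, D, H, A, F, B, G]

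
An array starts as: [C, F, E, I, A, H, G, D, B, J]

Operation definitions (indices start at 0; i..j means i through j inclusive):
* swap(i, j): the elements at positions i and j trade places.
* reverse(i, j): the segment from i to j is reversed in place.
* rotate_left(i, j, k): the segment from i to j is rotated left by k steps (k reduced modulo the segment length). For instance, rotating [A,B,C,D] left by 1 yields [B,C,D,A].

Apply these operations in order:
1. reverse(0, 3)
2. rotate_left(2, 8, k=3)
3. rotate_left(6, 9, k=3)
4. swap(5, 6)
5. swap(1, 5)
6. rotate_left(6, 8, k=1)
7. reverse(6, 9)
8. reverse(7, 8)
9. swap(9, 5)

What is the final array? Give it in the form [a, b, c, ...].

Answer: [I, J, H, G, D, F, A, C, B, E]

Derivation:
After 1 (reverse(0, 3)): [I, E, F, C, A, H, G, D, B, J]
After 2 (rotate_left(2, 8, k=3)): [I, E, H, G, D, B, F, C, A, J]
After 3 (rotate_left(6, 9, k=3)): [I, E, H, G, D, B, J, F, C, A]
After 4 (swap(5, 6)): [I, E, H, G, D, J, B, F, C, A]
After 5 (swap(1, 5)): [I, J, H, G, D, E, B, F, C, A]
After 6 (rotate_left(6, 8, k=1)): [I, J, H, G, D, E, F, C, B, A]
After 7 (reverse(6, 9)): [I, J, H, G, D, E, A, B, C, F]
After 8 (reverse(7, 8)): [I, J, H, G, D, E, A, C, B, F]
After 9 (swap(9, 5)): [I, J, H, G, D, F, A, C, B, E]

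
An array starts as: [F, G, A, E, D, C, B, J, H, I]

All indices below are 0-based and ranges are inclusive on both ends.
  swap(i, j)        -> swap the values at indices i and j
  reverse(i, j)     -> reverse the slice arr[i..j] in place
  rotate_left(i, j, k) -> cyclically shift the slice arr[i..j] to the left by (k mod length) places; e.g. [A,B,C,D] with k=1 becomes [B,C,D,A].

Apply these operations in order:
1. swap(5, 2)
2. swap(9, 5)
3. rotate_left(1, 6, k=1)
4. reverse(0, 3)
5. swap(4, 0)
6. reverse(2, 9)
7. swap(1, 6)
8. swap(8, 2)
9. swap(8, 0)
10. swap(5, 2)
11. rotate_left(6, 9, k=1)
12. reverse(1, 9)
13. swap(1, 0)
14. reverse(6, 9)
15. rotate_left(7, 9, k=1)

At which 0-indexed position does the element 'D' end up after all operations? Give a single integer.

After 1 (swap(5, 2)): [F, G, C, E, D, A, B, J, H, I]
After 2 (swap(9, 5)): [F, G, C, E, D, I, B, J, H, A]
After 3 (rotate_left(1, 6, k=1)): [F, C, E, D, I, B, G, J, H, A]
After 4 (reverse(0, 3)): [D, E, C, F, I, B, G, J, H, A]
After 5 (swap(4, 0)): [I, E, C, F, D, B, G, J, H, A]
After 6 (reverse(2, 9)): [I, E, A, H, J, G, B, D, F, C]
After 7 (swap(1, 6)): [I, B, A, H, J, G, E, D, F, C]
After 8 (swap(8, 2)): [I, B, F, H, J, G, E, D, A, C]
After 9 (swap(8, 0)): [A, B, F, H, J, G, E, D, I, C]
After 10 (swap(5, 2)): [A, B, G, H, J, F, E, D, I, C]
After 11 (rotate_left(6, 9, k=1)): [A, B, G, H, J, F, D, I, C, E]
After 12 (reverse(1, 9)): [A, E, C, I, D, F, J, H, G, B]
After 13 (swap(1, 0)): [E, A, C, I, D, F, J, H, G, B]
After 14 (reverse(6, 9)): [E, A, C, I, D, F, B, G, H, J]
After 15 (rotate_left(7, 9, k=1)): [E, A, C, I, D, F, B, H, J, G]

Answer: 4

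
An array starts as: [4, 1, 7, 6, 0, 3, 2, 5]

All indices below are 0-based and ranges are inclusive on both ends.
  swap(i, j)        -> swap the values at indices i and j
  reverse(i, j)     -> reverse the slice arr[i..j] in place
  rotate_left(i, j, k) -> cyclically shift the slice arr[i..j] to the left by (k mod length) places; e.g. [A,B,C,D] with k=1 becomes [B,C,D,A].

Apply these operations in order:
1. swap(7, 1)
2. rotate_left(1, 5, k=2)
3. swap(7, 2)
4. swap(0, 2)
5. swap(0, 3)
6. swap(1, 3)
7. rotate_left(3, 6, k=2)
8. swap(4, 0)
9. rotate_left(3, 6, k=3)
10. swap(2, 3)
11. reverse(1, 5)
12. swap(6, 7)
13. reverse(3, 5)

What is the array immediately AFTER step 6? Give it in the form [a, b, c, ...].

After 1 (swap(7, 1)): [4, 5, 7, 6, 0, 3, 2, 1]
After 2 (rotate_left(1, 5, k=2)): [4, 6, 0, 3, 5, 7, 2, 1]
After 3 (swap(7, 2)): [4, 6, 1, 3, 5, 7, 2, 0]
After 4 (swap(0, 2)): [1, 6, 4, 3, 5, 7, 2, 0]
After 5 (swap(0, 3)): [3, 6, 4, 1, 5, 7, 2, 0]
After 6 (swap(1, 3)): [3, 1, 4, 6, 5, 7, 2, 0]

Answer: [3, 1, 4, 6, 5, 7, 2, 0]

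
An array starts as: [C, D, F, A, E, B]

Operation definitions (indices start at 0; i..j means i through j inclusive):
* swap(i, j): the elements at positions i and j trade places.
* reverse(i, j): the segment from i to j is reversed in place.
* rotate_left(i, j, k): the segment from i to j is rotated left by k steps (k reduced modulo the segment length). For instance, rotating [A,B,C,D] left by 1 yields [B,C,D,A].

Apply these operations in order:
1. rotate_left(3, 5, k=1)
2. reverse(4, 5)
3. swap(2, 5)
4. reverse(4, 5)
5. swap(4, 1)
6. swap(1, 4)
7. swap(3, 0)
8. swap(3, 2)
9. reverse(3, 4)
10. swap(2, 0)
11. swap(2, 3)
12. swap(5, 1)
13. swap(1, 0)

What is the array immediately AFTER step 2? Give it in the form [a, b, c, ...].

After 1 (rotate_left(3, 5, k=1)): [C, D, F, E, B, A]
After 2 (reverse(4, 5)): [C, D, F, E, A, B]

Answer: [C, D, F, E, A, B]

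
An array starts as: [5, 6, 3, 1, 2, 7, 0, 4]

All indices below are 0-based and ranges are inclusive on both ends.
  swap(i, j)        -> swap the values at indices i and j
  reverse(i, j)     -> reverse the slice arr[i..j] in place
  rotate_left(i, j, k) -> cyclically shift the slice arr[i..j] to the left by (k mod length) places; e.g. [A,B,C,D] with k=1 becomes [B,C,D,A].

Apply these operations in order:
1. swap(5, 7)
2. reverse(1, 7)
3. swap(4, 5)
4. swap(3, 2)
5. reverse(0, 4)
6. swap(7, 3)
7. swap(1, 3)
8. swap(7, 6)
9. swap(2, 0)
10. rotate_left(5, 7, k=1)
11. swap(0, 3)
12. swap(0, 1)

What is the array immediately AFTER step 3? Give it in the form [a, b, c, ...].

After 1 (swap(5, 7)): [5, 6, 3, 1, 2, 4, 0, 7]
After 2 (reverse(1, 7)): [5, 7, 0, 4, 2, 1, 3, 6]
After 3 (swap(4, 5)): [5, 7, 0, 4, 1, 2, 3, 6]

Answer: [5, 7, 0, 4, 1, 2, 3, 6]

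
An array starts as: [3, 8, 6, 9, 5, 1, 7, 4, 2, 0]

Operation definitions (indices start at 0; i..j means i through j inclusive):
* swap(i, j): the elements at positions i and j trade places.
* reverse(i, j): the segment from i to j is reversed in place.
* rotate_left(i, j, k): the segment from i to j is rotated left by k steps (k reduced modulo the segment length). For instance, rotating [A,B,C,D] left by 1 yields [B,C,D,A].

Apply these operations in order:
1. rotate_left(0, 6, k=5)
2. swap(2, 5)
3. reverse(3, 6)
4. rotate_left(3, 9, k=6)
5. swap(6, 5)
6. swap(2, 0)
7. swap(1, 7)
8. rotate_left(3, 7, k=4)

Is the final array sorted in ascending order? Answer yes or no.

Answer: no

Derivation:
After 1 (rotate_left(0, 6, k=5)): [1, 7, 3, 8, 6, 9, 5, 4, 2, 0]
After 2 (swap(2, 5)): [1, 7, 9, 8, 6, 3, 5, 4, 2, 0]
After 3 (reverse(3, 6)): [1, 7, 9, 5, 3, 6, 8, 4, 2, 0]
After 4 (rotate_left(3, 9, k=6)): [1, 7, 9, 0, 5, 3, 6, 8, 4, 2]
After 5 (swap(6, 5)): [1, 7, 9, 0, 5, 6, 3, 8, 4, 2]
After 6 (swap(2, 0)): [9, 7, 1, 0, 5, 6, 3, 8, 4, 2]
After 7 (swap(1, 7)): [9, 8, 1, 0, 5, 6, 3, 7, 4, 2]
After 8 (rotate_left(3, 7, k=4)): [9, 8, 1, 7, 0, 5, 6, 3, 4, 2]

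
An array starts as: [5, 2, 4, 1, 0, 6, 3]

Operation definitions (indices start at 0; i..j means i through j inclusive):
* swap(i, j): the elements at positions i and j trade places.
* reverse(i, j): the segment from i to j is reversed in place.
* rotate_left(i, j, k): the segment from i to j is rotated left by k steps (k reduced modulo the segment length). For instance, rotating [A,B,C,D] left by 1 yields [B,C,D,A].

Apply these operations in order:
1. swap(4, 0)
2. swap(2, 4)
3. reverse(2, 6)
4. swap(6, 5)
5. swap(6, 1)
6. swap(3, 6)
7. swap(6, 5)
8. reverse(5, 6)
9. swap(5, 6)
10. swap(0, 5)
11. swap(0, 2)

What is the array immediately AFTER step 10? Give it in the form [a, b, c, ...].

Answer: [6, 1, 3, 2, 4, 0, 5]

Derivation:
After 1 (swap(4, 0)): [0, 2, 4, 1, 5, 6, 3]
After 2 (swap(2, 4)): [0, 2, 5, 1, 4, 6, 3]
After 3 (reverse(2, 6)): [0, 2, 3, 6, 4, 1, 5]
After 4 (swap(6, 5)): [0, 2, 3, 6, 4, 5, 1]
After 5 (swap(6, 1)): [0, 1, 3, 6, 4, 5, 2]
After 6 (swap(3, 6)): [0, 1, 3, 2, 4, 5, 6]
After 7 (swap(6, 5)): [0, 1, 3, 2, 4, 6, 5]
After 8 (reverse(5, 6)): [0, 1, 3, 2, 4, 5, 6]
After 9 (swap(5, 6)): [0, 1, 3, 2, 4, 6, 5]
After 10 (swap(0, 5)): [6, 1, 3, 2, 4, 0, 5]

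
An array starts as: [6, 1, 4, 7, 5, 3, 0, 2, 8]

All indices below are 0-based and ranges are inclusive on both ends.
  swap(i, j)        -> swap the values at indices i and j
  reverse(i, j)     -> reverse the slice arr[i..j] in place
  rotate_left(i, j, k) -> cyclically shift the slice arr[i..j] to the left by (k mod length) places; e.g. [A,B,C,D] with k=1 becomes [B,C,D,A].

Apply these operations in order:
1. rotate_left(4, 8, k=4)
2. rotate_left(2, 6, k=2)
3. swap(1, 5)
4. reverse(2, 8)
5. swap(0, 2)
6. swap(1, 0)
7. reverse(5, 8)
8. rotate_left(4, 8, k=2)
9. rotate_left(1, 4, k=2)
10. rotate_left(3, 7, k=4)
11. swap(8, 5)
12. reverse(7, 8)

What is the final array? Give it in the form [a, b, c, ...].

After 1 (rotate_left(4, 8, k=4)): [6, 1, 4, 7, 8, 5, 3, 0, 2]
After 2 (rotate_left(2, 6, k=2)): [6, 1, 8, 5, 3, 4, 7, 0, 2]
After 3 (swap(1, 5)): [6, 4, 8, 5, 3, 1, 7, 0, 2]
After 4 (reverse(2, 8)): [6, 4, 2, 0, 7, 1, 3, 5, 8]
After 5 (swap(0, 2)): [2, 4, 6, 0, 7, 1, 3, 5, 8]
After 6 (swap(1, 0)): [4, 2, 6, 0, 7, 1, 3, 5, 8]
After 7 (reverse(5, 8)): [4, 2, 6, 0, 7, 8, 5, 3, 1]
After 8 (rotate_left(4, 8, k=2)): [4, 2, 6, 0, 5, 3, 1, 7, 8]
After 9 (rotate_left(1, 4, k=2)): [4, 0, 5, 2, 6, 3, 1, 7, 8]
After 10 (rotate_left(3, 7, k=4)): [4, 0, 5, 7, 2, 6, 3, 1, 8]
After 11 (swap(8, 5)): [4, 0, 5, 7, 2, 8, 3, 1, 6]
After 12 (reverse(7, 8)): [4, 0, 5, 7, 2, 8, 3, 6, 1]

Answer: [4, 0, 5, 7, 2, 8, 3, 6, 1]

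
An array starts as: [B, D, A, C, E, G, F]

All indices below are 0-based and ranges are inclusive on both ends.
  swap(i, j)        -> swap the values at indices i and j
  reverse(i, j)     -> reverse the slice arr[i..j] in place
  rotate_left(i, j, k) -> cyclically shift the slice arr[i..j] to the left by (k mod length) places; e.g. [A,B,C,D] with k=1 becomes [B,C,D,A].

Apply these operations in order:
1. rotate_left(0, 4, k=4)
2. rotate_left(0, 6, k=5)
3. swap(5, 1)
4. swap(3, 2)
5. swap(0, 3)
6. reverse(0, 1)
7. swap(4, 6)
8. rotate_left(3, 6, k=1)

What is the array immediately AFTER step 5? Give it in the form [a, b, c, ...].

Answer: [E, A, B, G, D, F, C]

Derivation:
After 1 (rotate_left(0, 4, k=4)): [E, B, D, A, C, G, F]
After 2 (rotate_left(0, 6, k=5)): [G, F, E, B, D, A, C]
After 3 (swap(5, 1)): [G, A, E, B, D, F, C]
After 4 (swap(3, 2)): [G, A, B, E, D, F, C]
After 5 (swap(0, 3)): [E, A, B, G, D, F, C]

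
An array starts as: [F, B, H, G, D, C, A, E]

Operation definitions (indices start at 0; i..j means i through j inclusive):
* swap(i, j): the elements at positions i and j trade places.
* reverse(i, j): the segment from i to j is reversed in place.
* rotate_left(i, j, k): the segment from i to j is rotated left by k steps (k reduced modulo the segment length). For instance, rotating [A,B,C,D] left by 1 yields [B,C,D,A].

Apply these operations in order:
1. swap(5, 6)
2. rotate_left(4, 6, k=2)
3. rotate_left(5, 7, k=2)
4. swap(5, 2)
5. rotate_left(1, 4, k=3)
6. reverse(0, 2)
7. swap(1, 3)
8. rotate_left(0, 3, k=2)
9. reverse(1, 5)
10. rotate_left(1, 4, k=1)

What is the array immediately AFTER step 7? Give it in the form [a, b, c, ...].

After 1 (swap(5, 6)): [F, B, H, G, D, A, C, E]
After 2 (rotate_left(4, 6, k=2)): [F, B, H, G, C, D, A, E]
After 3 (rotate_left(5, 7, k=2)): [F, B, H, G, C, E, D, A]
After 4 (swap(5, 2)): [F, B, E, G, C, H, D, A]
After 5 (rotate_left(1, 4, k=3)): [F, C, B, E, G, H, D, A]
After 6 (reverse(0, 2)): [B, C, F, E, G, H, D, A]
After 7 (swap(1, 3)): [B, E, F, C, G, H, D, A]

Answer: [B, E, F, C, G, H, D, A]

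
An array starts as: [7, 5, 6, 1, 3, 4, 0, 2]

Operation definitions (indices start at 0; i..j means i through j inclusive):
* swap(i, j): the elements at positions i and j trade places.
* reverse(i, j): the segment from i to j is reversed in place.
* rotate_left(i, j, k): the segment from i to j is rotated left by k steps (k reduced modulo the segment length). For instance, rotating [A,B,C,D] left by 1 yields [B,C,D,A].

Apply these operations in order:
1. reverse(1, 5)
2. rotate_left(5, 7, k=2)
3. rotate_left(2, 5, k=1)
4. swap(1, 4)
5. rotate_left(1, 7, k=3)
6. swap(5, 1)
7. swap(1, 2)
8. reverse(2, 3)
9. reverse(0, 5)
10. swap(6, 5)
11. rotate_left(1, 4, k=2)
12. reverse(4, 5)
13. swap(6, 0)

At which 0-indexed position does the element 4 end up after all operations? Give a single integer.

After 1 (reverse(1, 5)): [7, 4, 3, 1, 6, 5, 0, 2]
After 2 (rotate_left(5, 7, k=2)): [7, 4, 3, 1, 6, 2, 5, 0]
After 3 (rotate_left(2, 5, k=1)): [7, 4, 1, 6, 2, 3, 5, 0]
After 4 (swap(1, 4)): [7, 2, 1, 6, 4, 3, 5, 0]
After 5 (rotate_left(1, 7, k=3)): [7, 4, 3, 5, 0, 2, 1, 6]
After 6 (swap(5, 1)): [7, 2, 3, 5, 0, 4, 1, 6]
After 7 (swap(1, 2)): [7, 3, 2, 5, 0, 4, 1, 6]
After 8 (reverse(2, 3)): [7, 3, 5, 2, 0, 4, 1, 6]
After 9 (reverse(0, 5)): [4, 0, 2, 5, 3, 7, 1, 6]
After 10 (swap(6, 5)): [4, 0, 2, 5, 3, 1, 7, 6]
After 11 (rotate_left(1, 4, k=2)): [4, 5, 3, 0, 2, 1, 7, 6]
After 12 (reverse(4, 5)): [4, 5, 3, 0, 1, 2, 7, 6]
After 13 (swap(6, 0)): [7, 5, 3, 0, 1, 2, 4, 6]

Answer: 6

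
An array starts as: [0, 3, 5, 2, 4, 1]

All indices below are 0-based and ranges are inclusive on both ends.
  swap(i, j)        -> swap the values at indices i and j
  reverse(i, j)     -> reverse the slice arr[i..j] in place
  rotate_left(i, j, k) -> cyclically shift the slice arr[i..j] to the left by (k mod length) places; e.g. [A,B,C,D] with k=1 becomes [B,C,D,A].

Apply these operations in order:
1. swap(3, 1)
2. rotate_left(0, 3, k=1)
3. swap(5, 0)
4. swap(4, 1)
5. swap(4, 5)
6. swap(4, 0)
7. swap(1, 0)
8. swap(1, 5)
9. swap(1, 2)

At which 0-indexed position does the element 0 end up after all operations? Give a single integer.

After 1 (swap(3, 1)): [0, 2, 5, 3, 4, 1]
After 2 (rotate_left(0, 3, k=1)): [2, 5, 3, 0, 4, 1]
After 3 (swap(5, 0)): [1, 5, 3, 0, 4, 2]
After 4 (swap(4, 1)): [1, 4, 3, 0, 5, 2]
After 5 (swap(4, 5)): [1, 4, 3, 0, 2, 5]
After 6 (swap(4, 0)): [2, 4, 3, 0, 1, 5]
After 7 (swap(1, 0)): [4, 2, 3, 0, 1, 5]
After 8 (swap(1, 5)): [4, 5, 3, 0, 1, 2]
After 9 (swap(1, 2)): [4, 3, 5, 0, 1, 2]

Answer: 3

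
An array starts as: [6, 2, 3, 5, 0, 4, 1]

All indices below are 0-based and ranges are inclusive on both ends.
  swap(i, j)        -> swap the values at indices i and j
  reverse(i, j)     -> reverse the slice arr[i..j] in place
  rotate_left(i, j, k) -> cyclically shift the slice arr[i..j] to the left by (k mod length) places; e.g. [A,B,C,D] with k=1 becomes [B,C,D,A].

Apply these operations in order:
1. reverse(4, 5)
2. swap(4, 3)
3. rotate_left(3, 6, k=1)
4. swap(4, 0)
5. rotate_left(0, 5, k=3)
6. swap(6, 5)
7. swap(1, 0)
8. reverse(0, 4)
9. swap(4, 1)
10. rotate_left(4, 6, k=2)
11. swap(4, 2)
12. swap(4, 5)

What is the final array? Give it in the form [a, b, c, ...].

After 1 (reverse(4, 5)): [6, 2, 3, 5, 4, 0, 1]
After 2 (swap(4, 3)): [6, 2, 3, 4, 5, 0, 1]
After 3 (rotate_left(3, 6, k=1)): [6, 2, 3, 5, 0, 1, 4]
After 4 (swap(4, 0)): [0, 2, 3, 5, 6, 1, 4]
After 5 (rotate_left(0, 5, k=3)): [5, 6, 1, 0, 2, 3, 4]
After 6 (swap(6, 5)): [5, 6, 1, 0, 2, 4, 3]
After 7 (swap(1, 0)): [6, 5, 1, 0, 2, 4, 3]
After 8 (reverse(0, 4)): [2, 0, 1, 5, 6, 4, 3]
After 9 (swap(4, 1)): [2, 6, 1, 5, 0, 4, 3]
After 10 (rotate_left(4, 6, k=2)): [2, 6, 1, 5, 3, 0, 4]
After 11 (swap(4, 2)): [2, 6, 3, 5, 1, 0, 4]
After 12 (swap(4, 5)): [2, 6, 3, 5, 0, 1, 4]

Answer: [2, 6, 3, 5, 0, 1, 4]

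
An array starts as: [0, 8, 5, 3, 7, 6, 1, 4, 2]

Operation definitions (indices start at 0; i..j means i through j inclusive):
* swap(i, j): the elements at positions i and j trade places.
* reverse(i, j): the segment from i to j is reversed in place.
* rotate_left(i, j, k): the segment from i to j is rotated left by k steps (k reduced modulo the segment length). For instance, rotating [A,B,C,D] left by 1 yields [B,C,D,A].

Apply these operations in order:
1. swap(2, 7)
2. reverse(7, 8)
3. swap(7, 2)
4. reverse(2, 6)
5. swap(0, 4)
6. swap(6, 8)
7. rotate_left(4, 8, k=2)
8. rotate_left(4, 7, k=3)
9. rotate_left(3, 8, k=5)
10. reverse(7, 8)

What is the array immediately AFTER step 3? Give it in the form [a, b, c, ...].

After 1 (swap(2, 7)): [0, 8, 4, 3, 7, 6, 1, 5, 2]
After 2 (reverse(7, 8)): [0, 8, 4, 3, 7, 6, 1, 2, 5]
After 3 (swap(7, 2)): [0, 8, 2, 3, 7, 6, 1, 4, 5]

Answer: [0, 8, 2, 3, 7, 6, 1, 4, 5]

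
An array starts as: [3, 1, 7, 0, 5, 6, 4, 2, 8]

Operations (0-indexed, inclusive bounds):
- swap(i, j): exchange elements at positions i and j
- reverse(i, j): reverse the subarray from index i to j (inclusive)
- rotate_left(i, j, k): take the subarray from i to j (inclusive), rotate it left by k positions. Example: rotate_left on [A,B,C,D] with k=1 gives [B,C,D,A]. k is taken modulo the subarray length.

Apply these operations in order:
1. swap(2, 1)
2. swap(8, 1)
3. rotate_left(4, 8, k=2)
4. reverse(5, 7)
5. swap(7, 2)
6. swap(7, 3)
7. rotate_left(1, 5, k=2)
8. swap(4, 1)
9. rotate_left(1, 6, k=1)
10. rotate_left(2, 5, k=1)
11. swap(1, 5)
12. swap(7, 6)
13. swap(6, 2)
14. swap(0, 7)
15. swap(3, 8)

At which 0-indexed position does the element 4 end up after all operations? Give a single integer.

Answer: 5

Derivation:
After 1 (swap(2, 1)): [3, 7, 1, 0, 5, 6, 4, 2, 8]
After 2 (swap(8, 1)): [3, 8, 1, 0, 5, 6, 4, 2, 7]
After 3 (rotate_left(4, 8, k=2)): [3, 8, 1, 0, 4, 2, 7, 5, 6]
After 4 (reverse(5, 7)): [3, 8, 1, 0, 4, 5, 7, 2, 6]
After 5 (swap(7, 2)): [3, 8, 2, 0, 4, 5, 7, 1, 6]
After 6 (swap(7, 3)): [3, 8, 2, 1, 4, 5, 7, 0, 6]
After 7 (rotate_left(1, 5, k=2)): [3, 1, 4, 5, 8, 2, 7, 0, 6]
After 8 (swap(4, 1)): [3, 8, 4, 5, 1, 2, 7, 0, 6]
After 9 (rotate_left(1, 6, k=1)): [3, 4, 5, 1, 2, 7, 8, 0, 6]
After 10 (rotate_left(2, 5, k=1)): [3, 4, 1, 2, 7, 5, 8, 0, 6]
After 11 (swap(1, 5)): [3, 5, 1, 2, 7, 4, 8, 0, 6]
After 12 (swap(7, 6)): [3, 5, 1, 2, 7, 4, 0, 8, 6]
After 13 (swap(6, 2)): [3, 5, 0, 2, 7, 4, 1, 8, 6]
After 14 (swap(0, 7)): [8, 5, 0, 2, 7, 4, 1, 3, 6]
After 15 (swap(3, 8)): [8, 5, 0, 6, 7, 4, 1, 3, 2]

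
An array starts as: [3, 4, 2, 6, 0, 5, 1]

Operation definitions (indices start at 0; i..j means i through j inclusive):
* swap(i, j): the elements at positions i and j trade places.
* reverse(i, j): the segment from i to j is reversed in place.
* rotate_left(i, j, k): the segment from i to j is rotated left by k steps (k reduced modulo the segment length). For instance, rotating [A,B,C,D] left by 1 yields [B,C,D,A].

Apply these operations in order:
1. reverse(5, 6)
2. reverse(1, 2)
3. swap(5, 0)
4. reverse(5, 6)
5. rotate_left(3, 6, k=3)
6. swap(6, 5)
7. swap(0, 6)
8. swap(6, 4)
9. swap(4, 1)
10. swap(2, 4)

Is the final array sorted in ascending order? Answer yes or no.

After 1 (reverse(5, 6)): [3, 4, 2, 6, 0, 1, 5]
After 2 (reverse(1, 2)): [3, 2, 4, 6, 0, 1, 5]
After 3 (swap(5, 0)): [1, 2, 4, 6, 0, 3, 5]
After 4 (reverse(5, 6)): [1, 2, 4, 6, 0, 5, 3]
After 5 (rotate_left(3, 6, k=3)): [1, 2, 4, 3, 6, 0, 5]
After 6 (swap(6, 5)): [1, 2, 4, 3, 6, 5, 0]
After 7 (swap(0, 6)): [0, 2, 4, 3, 6, 5, 1]
After 8 (swap(6, 4)): [0, 2, 4, 3, 1, 5, 6]
After 9 (swap(4, 1)): [0, 1, 4, 3, 2, 5, 6]
After 10 (swap(2, 4)): [0, 1, 2, 3, 4, 5, 6]

Answer: yes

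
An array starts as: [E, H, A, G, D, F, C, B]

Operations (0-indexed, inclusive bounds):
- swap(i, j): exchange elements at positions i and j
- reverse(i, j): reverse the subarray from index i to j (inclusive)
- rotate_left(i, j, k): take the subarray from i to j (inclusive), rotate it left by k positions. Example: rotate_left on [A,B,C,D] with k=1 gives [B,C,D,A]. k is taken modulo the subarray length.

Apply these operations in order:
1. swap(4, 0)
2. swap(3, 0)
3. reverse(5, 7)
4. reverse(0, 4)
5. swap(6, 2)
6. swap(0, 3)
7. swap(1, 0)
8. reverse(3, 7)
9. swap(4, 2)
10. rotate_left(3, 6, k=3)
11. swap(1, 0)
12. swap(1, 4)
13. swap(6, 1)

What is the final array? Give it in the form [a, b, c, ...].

After 1 (swap(4, 0)): [D, H, A, G, E, F, C, B]
After 2 (swap(3, 0)): [G, H, A, D, E, F, C, B]
After 3 (reverse(5, 7)): [G, H, A, D, E, B, C, F]
After 4 (reverse(0, 4)): [E, D, A, H, G, B, C, F]
After 5 (swap(6, 2)): [E, D, C, H, G, B, A, F]
After 6 (swap(0, 3)): [H, D, C, E, G, B, A, F]
After 7 (swap(1, 0)): [D, H, C, E, G, B, A, F]
After 8 (reverse(3, 7)): [D, H, C, F, A, B, G, E]
After 9 (swap(4, 2)): [D, H, A, F, C, B, G, E]
After 10 (rotate_left(3, 6, k=3)): [D, H, A, G, F, C, B, E]
After 11 (swap(1, 0)): [H, D, A, G, F, C, B, E]
After 12 (swap(1, 4)): [H, F, A, G, D, C, B, E]
After 13 (swap(6, 1)): [H, B, A, G, D, C, F, E]

Answer: [H, B, A, G, D, C, F, E]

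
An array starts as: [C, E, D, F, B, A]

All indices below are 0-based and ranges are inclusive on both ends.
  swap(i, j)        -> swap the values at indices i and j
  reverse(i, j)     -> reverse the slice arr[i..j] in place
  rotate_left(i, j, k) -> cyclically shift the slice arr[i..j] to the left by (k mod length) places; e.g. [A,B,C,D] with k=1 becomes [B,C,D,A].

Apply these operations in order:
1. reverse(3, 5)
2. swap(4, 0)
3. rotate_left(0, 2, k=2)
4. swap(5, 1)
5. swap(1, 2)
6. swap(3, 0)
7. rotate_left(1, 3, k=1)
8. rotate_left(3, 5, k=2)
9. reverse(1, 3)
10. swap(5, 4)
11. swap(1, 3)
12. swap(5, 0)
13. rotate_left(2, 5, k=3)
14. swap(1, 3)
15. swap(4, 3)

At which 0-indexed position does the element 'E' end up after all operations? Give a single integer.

Answer: 0

Derivation:
After 1 (reverse(3, 5)): [C, E, D, A, B, F]
After 2 (swap(4, 0)): [B, E, D, A, C, F]
After 3 (rotate_left(0, 2, k=2)): [D, B, E, A, C, F]
After 4 (swap(5, 1)): [D, F, E, A, C, B]
After 5 (swap(1, 2)): [D, E, F, A, C, B]
After 6 (swap(3, 0)): [A, E, F, D, C, B]
After 7 (rotate_left(1, 3, k=1)): [A, F, D, E, C, B]
After 8 (rotate_left(3, 5, k=2)): [A, F, D, B, E, C]
After 9 (reverse(1, 3)): [A, B, D, F, E, C]
After 10 (swap(5, 4)): [A, B, D, F, C, E]
After 11 (swap(1, 3)): [A, F, D, B, C, E]
After 12 (swap(5, 0)): [E, F, D, B, C, A]
After 13 (rotate_left(2, 5, k=3)): [E, F, A, D, B, C]
After 14 (swap(1, 3)): [E, D, A, F, B, C]
After 15 (swap(4, 3)): [E, D, A, B, F, C]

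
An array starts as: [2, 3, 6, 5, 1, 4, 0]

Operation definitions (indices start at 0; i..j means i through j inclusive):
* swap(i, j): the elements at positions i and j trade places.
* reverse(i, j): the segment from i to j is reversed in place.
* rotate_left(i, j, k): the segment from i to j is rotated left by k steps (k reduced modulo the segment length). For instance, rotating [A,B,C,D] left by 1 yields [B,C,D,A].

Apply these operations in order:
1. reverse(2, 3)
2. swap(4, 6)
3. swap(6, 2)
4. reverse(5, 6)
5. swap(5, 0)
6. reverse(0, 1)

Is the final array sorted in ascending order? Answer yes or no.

After 1 (reverse(2, 3)): [2, 3, 5, 6, 1, 4, 0]
After 2 (swap(4, 6)): [2, 3, 5, 6, 0, 4, 1]
After 3 (swap(6, 2)): [2, 3, 1, 6, 0, 4, 5]
After 4 (reverse(5, 6)): [2, 3, 1, 6, 0, 5, 4]
After 5 (swap(5, 0)): [5, 3, 1, 6, 0, 2, 4]
After 6 (reverse(0, 1)): [3, 5, 1, 6, 0, 2, 4]

Answer: no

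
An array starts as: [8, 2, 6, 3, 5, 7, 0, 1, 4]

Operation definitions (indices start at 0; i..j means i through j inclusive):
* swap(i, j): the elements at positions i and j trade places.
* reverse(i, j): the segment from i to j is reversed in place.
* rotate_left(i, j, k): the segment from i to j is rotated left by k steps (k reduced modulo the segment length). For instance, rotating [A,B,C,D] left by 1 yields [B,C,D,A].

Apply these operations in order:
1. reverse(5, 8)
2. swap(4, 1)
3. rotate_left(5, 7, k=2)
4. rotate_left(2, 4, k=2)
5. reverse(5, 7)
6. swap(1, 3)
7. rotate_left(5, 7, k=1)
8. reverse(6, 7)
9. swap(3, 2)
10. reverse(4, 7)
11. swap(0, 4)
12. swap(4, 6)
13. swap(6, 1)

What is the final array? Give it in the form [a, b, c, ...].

Answer: [0, 8, 5, 2, 4, 1, 6, 3, 7]

Derivation:
After 1 (reverse(5, 8)): [8, 2, 6, 3, 5, 4, 1, 0, 7]
After 2 (swap(4, 1)): [8, 5, 6, 3, 2, 4, 1, 0, 7]
After 3 (rotate_left(5, 7, k=2)): [8, 5, 6, 3, 2, 0, 4, 1, 7]
After 4 (rotate_left(2, 4, k=2)): [8, 5, 2, 6, 3, 0, 4, 1, 7]
After 5 (reverse(5, 7)): [8, 5, 2, 6, 3, 1, 4, 0, 7]
After 6 (swap(1, 3)): [8, 6, 2, 5, 3, 1, 4, 0, 7]
After 7 (rotate_left(5, 7, k=1)): [8, 6, 2, 5, 3, 4, 0, 1, 7]
After 8 (reverse(6, 7)): [8, 6, 2, 5, 3, 4, 1, 0, 7]
After 9 (swap(3, 2)): [8, 6, 5, 2, 3, 4, 1, 0, 7]
After 10 (reverse(4, 7)): [8, 6, 5, 2, 0, 1, 4, 3, 7]
After 11 (swap(0, 4)): [0, 6, 5, 2, 8, 1, 4, 3, 7]
After 12 (swap(4, 6)): [0, 6, 5, 2, 4, 1, 8, 3, 7]
After 13 (swap(6, 1)): [0, 8, 5, 2, 4, 1, 6, 3, 7]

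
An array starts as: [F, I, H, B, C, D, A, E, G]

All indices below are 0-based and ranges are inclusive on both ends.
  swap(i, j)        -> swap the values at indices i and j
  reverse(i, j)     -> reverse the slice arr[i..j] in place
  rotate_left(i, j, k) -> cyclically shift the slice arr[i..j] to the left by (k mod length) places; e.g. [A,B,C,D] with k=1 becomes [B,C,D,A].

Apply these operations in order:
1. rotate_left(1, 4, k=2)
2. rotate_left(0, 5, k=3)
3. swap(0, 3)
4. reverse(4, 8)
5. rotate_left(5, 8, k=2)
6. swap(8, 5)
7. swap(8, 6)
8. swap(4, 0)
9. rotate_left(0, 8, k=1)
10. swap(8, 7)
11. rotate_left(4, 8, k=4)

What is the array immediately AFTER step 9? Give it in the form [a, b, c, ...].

Answer: [H, D, I, F, A, C, E, B, G]

Derivation:
After 1 (rotate_left(1, 4, k=2)): [F, B, C, I, H, D, A, E, G]
After 2 (rotate_left(0, 5, k=3)): [I, H, D, F, B, C, A, E, G]
After 3 (swap(0, 3)): [F, H, D, I, B, C, A, E, G]
After 4 (reverse(4, 8)): [F, H, D, I, G, E, A, C, B]
After 5 (rotate_left(5, 8, k=2)): [F, H, D, I, G, C, B, E, A]
After 6 (swap(8, 5)): [F, H, D, I, G, A, B, E, C]
After 7 (swap(8, 6)): [F, H, D, I, G, A, C, E, B]
After 8 (swap(4, 0)): [G, H, D, I, F, A, C, E, B]
After 9 (rotate_left(0, 8, k=1)): [H, D, I, F, A, C, E, B, G]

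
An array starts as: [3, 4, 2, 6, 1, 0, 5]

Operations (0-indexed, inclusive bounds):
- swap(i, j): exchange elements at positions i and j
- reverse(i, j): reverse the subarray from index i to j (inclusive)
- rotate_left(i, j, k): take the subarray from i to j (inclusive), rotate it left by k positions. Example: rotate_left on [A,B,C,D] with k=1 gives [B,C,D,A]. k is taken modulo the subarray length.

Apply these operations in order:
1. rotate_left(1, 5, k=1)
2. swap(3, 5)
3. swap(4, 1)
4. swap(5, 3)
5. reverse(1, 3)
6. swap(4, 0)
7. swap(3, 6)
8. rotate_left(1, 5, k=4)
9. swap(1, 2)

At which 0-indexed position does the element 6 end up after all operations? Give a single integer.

After 1 (rotate_left(1, 5, k=1)): [3, 2, 6, 1, 0, 4, 5]
After 2 (swap(3, 5)): [3, 2, 6, 4, 0, 1, 5]
After 3 (swap(4, 1)): [3, 0, 6, 4, 2, 1, 5]
After 4 (swap(5, 3)): [3, 0, 6, 1, 2, 4, 5]
After 5 (reverse(1, 3)): [3, 1, 6, 0, 2, 4, 5]
After 6 (swap(4, 0)): [2, 1, 6, 0, 3, 4, 5]
After 7 (swap(3, 6)): [2, 1, 6, 5, 3, 4, 0]
After 8 (rotate_left(1, 5, k=4)): [2, 4, 1, 6, 5, 3, 0]
After 9 (swap(1, 2)): [2, 1, 4, 6, 5, 3, 0]

Answer: 3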